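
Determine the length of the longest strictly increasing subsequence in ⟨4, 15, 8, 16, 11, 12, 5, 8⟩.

4

Let dp[i] be the longest increasing subsequence ending at position i. Then dp = [1, 2, 2, 3, 3, 4, 2, 3].
The maximum is 4; one witness is 4, 8, 11, 12 at positions 1,3,5,6.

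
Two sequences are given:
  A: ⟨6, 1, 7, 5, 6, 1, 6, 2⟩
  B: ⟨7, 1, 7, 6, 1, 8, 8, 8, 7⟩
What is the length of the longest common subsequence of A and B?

4

A longest common subsequence is 1, 7, 6, 1 (length 4); the LCS DP confirms no longer common subsequence exists.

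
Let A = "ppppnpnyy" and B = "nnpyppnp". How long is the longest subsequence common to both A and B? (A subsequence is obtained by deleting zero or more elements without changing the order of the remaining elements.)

Backtracking the LCS table gives one alignment: p (A1,B3) → p (A3,B5) → p (A4,B6) → n (A5,B7) → p (A6,B8).
So the longest common subsequence has length 5.

5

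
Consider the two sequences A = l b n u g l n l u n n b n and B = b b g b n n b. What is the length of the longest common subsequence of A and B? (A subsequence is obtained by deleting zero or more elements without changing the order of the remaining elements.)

5

A longest common subsequence is bgnnb (length 5); the LCS DP confirms no longer common subsequence exists.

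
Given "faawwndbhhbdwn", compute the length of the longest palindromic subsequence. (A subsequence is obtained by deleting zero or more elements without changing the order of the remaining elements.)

Using dp[i][j] = 2 + dp[i+1][j−1] if the ends match, else max(dp[i+1][j], dp[i][j−1]):
dp[1][14] = 8. A witness is ndbhhbdn at positions 6,7,8,9,10,11,12,14.

8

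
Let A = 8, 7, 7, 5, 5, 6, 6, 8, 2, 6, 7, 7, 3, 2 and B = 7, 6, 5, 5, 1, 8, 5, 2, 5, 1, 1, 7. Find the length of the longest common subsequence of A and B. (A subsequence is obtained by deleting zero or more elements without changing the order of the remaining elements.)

6

Backtracking the LCS table gives one alignment: 7 (A2,B1) → 5 (A4,B3) → 5 (A5,B4) → 8 (A8,B6) → 2 (A9,B8) → 7 (A12,B12).
So the longest common subsequence has length 6.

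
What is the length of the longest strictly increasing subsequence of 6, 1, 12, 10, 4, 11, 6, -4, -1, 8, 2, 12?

One longest increasing subsequence is 1, 4, 6, 8, 12 (positions 2,5,7,10,12), of length 5; no longer one exists.

5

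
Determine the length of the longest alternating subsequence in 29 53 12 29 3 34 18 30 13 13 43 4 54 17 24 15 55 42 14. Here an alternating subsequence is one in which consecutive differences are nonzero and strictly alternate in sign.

17

A longest alternating subsequence is 29, 53, 12, 29, 3, 34, 18, 30, 13, 43, 4, 54, 17, 24, 15, 55, 42 (positions 1,2,3,4,5,6,7,8,9,11,12,13,14,15,16,17,18); its 16 consecutive differences strictly alternate in sign, and length 17 is optimal.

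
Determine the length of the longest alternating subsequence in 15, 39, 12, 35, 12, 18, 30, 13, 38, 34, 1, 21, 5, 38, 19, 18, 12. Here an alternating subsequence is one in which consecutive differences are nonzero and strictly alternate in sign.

A longest alternating subsequence is 15, 39, 12, 35, 12, 18, 13, 38, 1, 21, 5, 38, 19 (positions 1,2,3,4,5,6,8,9,11,12,13,14,15); its 12 consecutive differences strictly alternate in sign, and length 13 is optimal.

13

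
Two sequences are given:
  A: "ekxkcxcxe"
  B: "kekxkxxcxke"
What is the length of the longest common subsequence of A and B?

Backtracking the LCS table gives one alignment: e (A1,B2) → k (A2,B3) → x (A3,B4) → k (A4,B5) → x (A6,B7) → c (A7,B8) → x (A8,B9) → e (A9,B11).
So the longest common subsequence has length 8.

8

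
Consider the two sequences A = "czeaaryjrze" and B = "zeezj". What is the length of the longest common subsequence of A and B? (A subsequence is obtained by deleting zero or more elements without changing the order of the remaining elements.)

A longest common subsequence is zej (length 3); the LCS DP confirms no longer common subsequence exists.

3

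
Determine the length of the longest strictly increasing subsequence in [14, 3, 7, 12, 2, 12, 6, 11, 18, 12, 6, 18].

Let dp[i] be the longest increasing subsequence ending at position i. Then dp = [1, 1, 2, 3, 1, 3, 2, 3, 4, 4, 2, 5].
The maximum is 5; one witness is 3, 7, 11, 12, 18 at positions 2,3,8,10,12.

5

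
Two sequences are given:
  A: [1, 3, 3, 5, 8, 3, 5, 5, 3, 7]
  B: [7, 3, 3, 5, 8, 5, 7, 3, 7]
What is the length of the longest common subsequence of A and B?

7

A longest common subsequence is 3, 3, 5, 8, 5, 3, 7 (length 7); the LCS DP confirms no longer common subsequence exists.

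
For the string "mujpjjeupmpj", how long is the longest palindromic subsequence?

7

One longest palindromic subsequence is mujjjum (positions 1,2,3,5,6,8,10); it reads the same forward and backward, and the interval DP gives dp[1][12] = 7.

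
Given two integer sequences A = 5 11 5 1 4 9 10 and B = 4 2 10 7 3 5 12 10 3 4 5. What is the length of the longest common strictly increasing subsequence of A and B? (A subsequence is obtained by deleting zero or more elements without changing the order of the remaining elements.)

For each value that appears in both, track the longest common increasing run ending there.
The best achievable length is 2; one witness is 4, 10 (A-positions 5,7, B-positions 1,3).

2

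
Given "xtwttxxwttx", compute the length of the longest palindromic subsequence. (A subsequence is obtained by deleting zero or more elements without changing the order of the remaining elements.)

One longest palindromic subsequence is xttxxttx (positions 1,2,4,6,7,9,10,11); it reads the same forward and backward, and the interval DP gives dp[1][11] = 8.

8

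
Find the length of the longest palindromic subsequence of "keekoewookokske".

One longest palindromic subsequence is ekooooke (positions 2,4,5,8,9,11,14,15); it reads the same forward and backward, and the interval DP gives dp[1][15] = 8.

8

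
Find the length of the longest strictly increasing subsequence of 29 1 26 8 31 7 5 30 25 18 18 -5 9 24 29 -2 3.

5

Let dp[i] be the longest increasing subsequence ending at position i. Then dp = [1, 1, 2, 2, 3, 2, 2, 3, 3, 3, 3, 1, 3, 4, 5, 2, 3].
The maximum is 5; one witness is 1, 8, 18, 24, 29 at positions 2,4,10,14,15.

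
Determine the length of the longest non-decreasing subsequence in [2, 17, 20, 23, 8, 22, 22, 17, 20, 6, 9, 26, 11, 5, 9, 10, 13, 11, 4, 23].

7

Let dp[i] be the longest non-decreasing subsequence ending at position i. Then dp = [1, 2, 3, 4, 2, 4, 5, 3, 4, 2, 3, 6, 4, 2, 4, 5, 6, 6, 2, 7].
The maximum is 7; one witness is 2, 8, 9, 9, 10, 13, 23 at positions 1,5,11,15,16,17,20.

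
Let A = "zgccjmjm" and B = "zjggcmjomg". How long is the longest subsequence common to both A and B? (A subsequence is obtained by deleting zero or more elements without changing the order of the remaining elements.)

Backtracking the LCS table gives one alignment: z (A1,B1) → g (A2,B4) → c (A4,B5) → m (A6,B6) → j (A7,B7) → m (A8,B9).
So the longest common subsequence has length 6.

6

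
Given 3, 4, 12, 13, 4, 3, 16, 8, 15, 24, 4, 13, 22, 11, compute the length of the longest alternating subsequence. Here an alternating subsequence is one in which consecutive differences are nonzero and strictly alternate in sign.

9

Track the best alternating length ending on an up-step vs a down-step at each position: up/down = 1/1, 2/1, 2/1, 2/1, 2/3, 1/3, 4/1, 4/5, 6/5, 6/1, 4/7, 8/7, 8/7, 8/9.
The maximum over both is 9; one such subsequence is 3, 12, 4, 16, 8, 15, 4, 13, 11.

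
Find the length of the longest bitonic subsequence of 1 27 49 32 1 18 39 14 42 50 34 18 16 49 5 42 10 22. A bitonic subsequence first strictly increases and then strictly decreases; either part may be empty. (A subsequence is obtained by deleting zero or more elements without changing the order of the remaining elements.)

One longest bitonic subsequence is 1, 27, 32, 39, 42, 50, 34, 18, 16, 10 (positions 1,2,4,7,9,10,11,12,13,17): it rises to 50 then falls. Length 10 is optimal.

10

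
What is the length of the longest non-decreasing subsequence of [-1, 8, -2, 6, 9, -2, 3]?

3

Scanning left to right, the best length ending at each element is: -1→1, 8→2, -2→1, 6→2, 9→3, -2→2, 3→3.
So the longest non-decreasing subsequence has length 3, e.g. -1, 8, 9.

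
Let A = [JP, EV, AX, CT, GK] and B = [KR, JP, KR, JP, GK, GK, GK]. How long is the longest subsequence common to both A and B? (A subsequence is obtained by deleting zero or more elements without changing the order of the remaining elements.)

2

A longest common subsequence is JP, GK (length 2); the LCS DP confirms no longer common subsequence exists.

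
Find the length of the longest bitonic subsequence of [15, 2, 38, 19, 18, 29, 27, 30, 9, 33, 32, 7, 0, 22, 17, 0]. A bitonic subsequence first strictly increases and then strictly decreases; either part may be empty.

One longest bitonic subsequence is 15, 19, 29, 30, 33, 32, 22, 17, 0 (positions 1,4,6,8,10,11,14,15,16): it rises to 33 then falls. Length 9 is optimal.

9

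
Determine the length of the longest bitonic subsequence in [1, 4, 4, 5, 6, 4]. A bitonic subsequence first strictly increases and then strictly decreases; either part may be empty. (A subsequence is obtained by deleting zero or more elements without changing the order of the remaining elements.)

One longest bitonic subsequence is 1, 4, 5, 6, 4 (positions 1,2,4,5,6): it rises to 6 then falls. Length 5 is optimal.

5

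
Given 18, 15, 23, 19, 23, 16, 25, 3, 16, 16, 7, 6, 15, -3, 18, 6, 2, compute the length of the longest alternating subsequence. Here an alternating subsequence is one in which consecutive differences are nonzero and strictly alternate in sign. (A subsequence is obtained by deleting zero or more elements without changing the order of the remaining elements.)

Track the best alternating length ending on an up-step vs a down-step at each position: up/down = 1/1, 1/2, 3/1, 3/4, 5/1, 3/6, 7/1, 1/8, 9/8, 9/8, 9/10, 9/10, 11/10, 1/12, 13/8, 13/14, 13/14.
The maximum over both is 14; one such subsequence is 18, 15, 23, 19, 23, 16, 25, 3, 16, 7, 15, -3, 18, 6.

14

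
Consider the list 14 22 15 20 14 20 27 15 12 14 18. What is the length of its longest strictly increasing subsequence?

4

One longest increasing subsequence is 14, 15, 20, 27 (positions 1,3,4,7), of length 4; no longer one exists.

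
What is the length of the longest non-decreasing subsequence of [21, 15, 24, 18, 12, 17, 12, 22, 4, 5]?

3

One longest non-decreasing subsequence is 15, 18, 22 (positions 2,4,8), of length 3; no longer one exists.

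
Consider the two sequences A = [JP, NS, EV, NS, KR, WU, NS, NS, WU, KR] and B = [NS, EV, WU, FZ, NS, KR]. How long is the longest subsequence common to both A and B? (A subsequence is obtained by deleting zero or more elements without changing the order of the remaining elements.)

5

Backtracking the LCS table gives one alignment: NS (A2,B1) → EV (A3,B2) → WU (A6,B3) → NS (A8,B5) → KR (A10,B6).
So the longest common subsequence has length 5.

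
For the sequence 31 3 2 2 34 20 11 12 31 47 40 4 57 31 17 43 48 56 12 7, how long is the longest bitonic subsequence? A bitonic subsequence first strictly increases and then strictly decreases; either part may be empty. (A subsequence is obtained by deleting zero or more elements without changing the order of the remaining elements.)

10

Let inc[i] be the LIS ending at i and dec[i] the longest strictly decreasing subsequence starting at i. inc = [1, 1, 1, 1, 2, 2, 2, 3, 4, 5, 5, 2, 6, 4, 4, 6, 7, 8, 3, 3], dec = [5, 2, 1, 1, 5, 4, 2, 2, 4, 6, 5, 1, 5, 4, 3, 3, 3, 3, 2, 1].
max_i inc[i]+dec[i]−1 = 10, with one witness 3, 11, 12, 31, 47, 40, 31, 17, 12, 7.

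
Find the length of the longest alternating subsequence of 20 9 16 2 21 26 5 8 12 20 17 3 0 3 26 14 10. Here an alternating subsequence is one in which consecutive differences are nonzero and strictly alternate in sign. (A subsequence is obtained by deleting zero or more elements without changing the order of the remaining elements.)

10

A longest alternating subsequence is 20, 9, 16, 2, 21, 5, 20, 17, 26, 14 (positions 1,2,3,4,5,7,10,11,15,16); its 9 consecutive differences strictly alternate in sign, and length 10 is optimal.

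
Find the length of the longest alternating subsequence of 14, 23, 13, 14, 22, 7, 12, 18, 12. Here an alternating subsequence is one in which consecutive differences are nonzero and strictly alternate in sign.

7

Track the best alternating length ending on an up-step vs a down-step at each position: up/down = 1/1, 2/1, 1/3, 4/3, 4/3, 1/5, 6/5, 6/5, 6/7.
The maximum over both is 7; one such subsequence is 14, 23, 13, 14, 7, 18, 12.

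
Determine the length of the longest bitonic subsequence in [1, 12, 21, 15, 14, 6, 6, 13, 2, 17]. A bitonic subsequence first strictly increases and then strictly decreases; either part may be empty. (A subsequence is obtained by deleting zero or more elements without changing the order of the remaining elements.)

One longest bitonic subsequence is 1, 12, 21, 15, 14, 13, 2 (positions 1,2,3,4,5,8,9): it rises to 21 then falls. Length 7 is optimal.

7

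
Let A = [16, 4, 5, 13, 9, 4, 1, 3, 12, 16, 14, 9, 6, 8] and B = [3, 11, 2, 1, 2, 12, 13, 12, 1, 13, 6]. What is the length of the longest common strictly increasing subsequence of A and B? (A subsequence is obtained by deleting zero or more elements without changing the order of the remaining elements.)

A longest common strictly increasing subsequence is 3, 12 (length 2); it appears in order in both A and B, and no longer such subsequence exists.

2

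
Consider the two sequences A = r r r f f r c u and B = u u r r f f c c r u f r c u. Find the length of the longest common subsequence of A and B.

7

A longest common subsequence is rrrfrcu (length 7); the LCS DP confirms no longer common subsequence exists.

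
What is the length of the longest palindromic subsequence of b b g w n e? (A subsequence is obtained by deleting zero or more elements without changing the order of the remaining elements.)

2

Using dp[i][j] = 2 + dp[i+1][j−1] if the ends match, else max(dp[i+1][j], dp[i][j−1]):
dp[1][6] = 2. A witness is bb at positions 1,2.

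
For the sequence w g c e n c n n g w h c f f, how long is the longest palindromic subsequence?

Using dp[i][j] = 2 + dp[i+1][j−1] if the ends match, else max(dp[i+1][j], dp[i][j−1]):
dp[1][14] = 7. A witness is wgnnngw at positions 1,2,5,7,8,9,10.

7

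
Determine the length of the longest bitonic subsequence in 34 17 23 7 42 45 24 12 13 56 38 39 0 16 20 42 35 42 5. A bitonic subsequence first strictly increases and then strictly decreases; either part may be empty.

Let inc[i] be the LIS ending at i and dec[i] the longest strictly decreasing subsequence starting at i. inc = [1, 1, 2, 1, 3, 4, 3, 2, 3, 5, 4, 5, 1, 4, 5, 6, 6, 7, 2], dec = [4, 3, 3, 2, 4, 4, 3, 2, 2, 4, 3, 3, 1, 2, 2, 3, 2, 2, 1].
max_i inc[i]+dec[i]−1 = 8, with one witness 17, 23, 42, 45, 56, 42, 35, 5.

8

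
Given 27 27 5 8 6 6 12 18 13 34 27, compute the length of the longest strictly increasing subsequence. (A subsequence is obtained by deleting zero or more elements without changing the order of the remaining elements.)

5

One longest increasing subsequence is 5, 8, 12, 18, 34 (positions 3,4,7,8,10), of length 5; no longer one exists.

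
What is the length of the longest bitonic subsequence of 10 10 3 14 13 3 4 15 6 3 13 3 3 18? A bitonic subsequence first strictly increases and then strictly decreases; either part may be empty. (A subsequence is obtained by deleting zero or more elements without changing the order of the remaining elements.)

5

One longest bitonic subsequence is 10, 14, 13, 6, 3 (positions 1,4,5,9,13): it rises to 14 then falls. Length 5 is optimal.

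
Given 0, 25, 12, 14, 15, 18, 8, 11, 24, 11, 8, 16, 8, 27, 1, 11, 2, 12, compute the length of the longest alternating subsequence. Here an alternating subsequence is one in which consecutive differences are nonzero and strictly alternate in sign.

A longest alternating subsequence is 0, 25, 12, 14, 8, 24, 11, 16, 8, 27, 1, 11, 2, 12 (positions 1,2,3,4,7,9,10,12,13,14,15,16,17,18); its 13 consecutive differences strictly alternate in sign, and length 14 is optimal.

14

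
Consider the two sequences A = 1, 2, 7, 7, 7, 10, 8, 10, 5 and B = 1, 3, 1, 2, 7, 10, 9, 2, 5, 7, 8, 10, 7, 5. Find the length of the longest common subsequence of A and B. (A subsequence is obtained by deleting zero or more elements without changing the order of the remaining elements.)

7

Backtracking the LCS table gives one alignment: 1 (A1,B3) → 2 (A2,B4) → 7 (A3,B5) → 7 (A5,B10) → 8 (A7,B11) → 10 (A8,B12) → 5 (A9,B14).
So the longest common subsequence has length 7.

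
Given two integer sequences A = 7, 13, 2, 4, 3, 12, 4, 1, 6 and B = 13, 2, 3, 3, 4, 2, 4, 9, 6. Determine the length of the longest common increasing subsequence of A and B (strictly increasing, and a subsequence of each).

4

A longest common strictly increasing subsequence is 2, 3, 4, 6 (length 4); it appears in order in both A and B, and no longer such subsequence exists.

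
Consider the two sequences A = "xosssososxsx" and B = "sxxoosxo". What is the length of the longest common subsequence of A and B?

A longest common subsequence is xooso (length 5); the LCS DP confirms no longer common subsequence exists.

5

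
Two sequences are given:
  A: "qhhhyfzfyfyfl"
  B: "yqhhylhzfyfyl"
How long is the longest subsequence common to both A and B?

10

A longest common subsequence is qhhhzfyfyl (length 10); the LCS DP confirms no longer common subsequence exists.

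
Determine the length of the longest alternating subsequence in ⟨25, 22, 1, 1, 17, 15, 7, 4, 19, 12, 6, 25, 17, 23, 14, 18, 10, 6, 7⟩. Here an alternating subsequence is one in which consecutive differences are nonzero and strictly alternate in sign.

Track the best alternating length ending on an up-step vs a down-step at each position: up/down = 1/1, 1/2, 1/2, 1/2, 3/2, 3/4, 3/4, 3/4, 5/2, 5/6, 5/6, 7/1, 7/8, 9/8, 7/10, 11/10, 7/12, 5/12, 13/12.
The maximum over both is 13; one such subsequence is 25, 1, 17, 15, 19, 12, 25, 17, 23, 14, 18, 6, 7.

13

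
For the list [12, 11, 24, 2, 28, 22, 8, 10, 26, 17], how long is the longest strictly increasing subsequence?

4

One longest increasing subsequence is 2, 8, 10, 26 (positions 4,7,8,9), of length 4; no longer one exists.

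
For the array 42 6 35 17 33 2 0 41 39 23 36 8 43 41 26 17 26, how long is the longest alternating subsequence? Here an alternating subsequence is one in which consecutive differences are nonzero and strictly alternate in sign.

13

A longest alternating subsequence is 42, 6, 35, 17, 33, 2, 41, 23, 36, 8, 43, 17, 26 (positions 1,2,3,4,5,6,8,10,11,12,13,16,17); its 12 consecutive differences strictly alternate in sign, and length 13 is optimal.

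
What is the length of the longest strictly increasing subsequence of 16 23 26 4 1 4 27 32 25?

5

Let dp[i] be the longest increasing subsequence ending at position i. Then dp = [1, 2, 3, 1, 1, 2, 4, 5, 3].
The maximum is 5; one witness is 16, 23, 26, 27, 32 at positions 1,2,3,7,8.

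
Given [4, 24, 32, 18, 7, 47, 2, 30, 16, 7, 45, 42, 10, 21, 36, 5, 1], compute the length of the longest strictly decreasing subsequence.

6

Let dp[i] be the longest decreasing subsequence ending at position i. Then dp = [1, 1, 1, 2, 3, 1, 4, 2, 3, 4, 2, 3, 4, 4, 4, 5, 6].
The maximum is 6; one witness is 24, 18, 16, 7, 5, 1 at positions 2,4,9,10,16,17.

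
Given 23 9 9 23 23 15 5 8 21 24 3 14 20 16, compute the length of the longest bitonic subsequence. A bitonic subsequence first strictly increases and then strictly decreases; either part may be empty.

6

Let inc[i] be the LIS ending at i and dec[i] the longest strictly decreasing subsequence starting at i. inc = [1, 1, 1, 2, 2, 2, 1, 2, 3, 4, 1, 3, 4, 4], dec = [4, 3, 3, 4, 4, 3, 2, 2, 3, 3, 1, 1, 2, 1].
max_i inc[i]+dec[i]−1 = 6, with one witness 9, 15, 21, 24, 20, 16.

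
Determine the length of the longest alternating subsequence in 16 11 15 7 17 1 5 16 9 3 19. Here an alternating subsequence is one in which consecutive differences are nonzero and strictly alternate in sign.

9

Track the best alternating length ending on an up-step vs a down-step at each position: up/down = 1/1, 1/2, 3/2, 1/4, 5/1, 1/6, 7/6, 7/6, 7/8, 7/8, 9/1.
The maximum over both is 9; one such subsequence is 16, 11, 15, 7, 17, 1, 16, 9, 19.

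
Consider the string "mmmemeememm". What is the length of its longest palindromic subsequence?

One longest palindromic subsequence is mmemeememm (positions 1,2,4,5,6,7,8,9,10,11); it reads the same forward and backward, and the interval DP gives dp[1][11] = 10.

10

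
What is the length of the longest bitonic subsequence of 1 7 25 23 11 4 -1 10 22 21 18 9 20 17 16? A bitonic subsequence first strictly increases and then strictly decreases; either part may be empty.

One longest bitonic subsequence is 1, 7, 25, 23, 22, 21, 20, 17, 16 (positions 1,2,3,4,9,10,13,14,15): it rises to 25 then falls. Length 9 is optimal.

9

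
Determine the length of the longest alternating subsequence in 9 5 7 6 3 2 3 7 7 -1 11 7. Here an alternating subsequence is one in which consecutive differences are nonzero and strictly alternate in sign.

8

Track the best alternating length ending on an up-step vs a down-step at each position: up/down = 1/1, 1/2, 3/2, 3/4, 1/4, 1/4, 5/4, 5/2, 5/2, 1/6, 7/1, 7/8.
The maximum over both is 8; one such subsequence is 9, 5, 7, 2, 3, -1, 11, 7.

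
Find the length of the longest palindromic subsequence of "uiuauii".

5

Using dp[i][j] = 2 + dp[i+1][j−1] if the ends match, else max(dp[i+1][j], dp[i][j−1]):
dp[1][7] = 5. A witness is iuaui at positions 2,3,4,5,7.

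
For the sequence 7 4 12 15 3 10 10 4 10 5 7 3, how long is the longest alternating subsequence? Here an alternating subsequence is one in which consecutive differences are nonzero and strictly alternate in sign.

A longest alternating subsequence is 7, 4, 12, 3, 10, 4, 10, 5, 7, 3 (positions 1,2,3,5,6,8,9,10,11,12); its 9 consecutive differences strictly alternate in sign, and length 10 is optimal.

10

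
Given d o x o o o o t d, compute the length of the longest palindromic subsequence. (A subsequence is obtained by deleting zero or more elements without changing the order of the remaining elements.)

Using dp[i][j] = 2 + dp[i+1][j−1] if the ends match, else max(dp[i+1][j], dp[i][j−1]):
dp[1][9] = 7. A witness is doooood at positions 1,2,4,5,6,7,9.

7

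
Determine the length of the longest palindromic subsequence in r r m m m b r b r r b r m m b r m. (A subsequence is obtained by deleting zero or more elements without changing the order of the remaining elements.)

12

Using dp[i][j] = 2 + dp[i+1][j−1] if the ends match, else max(dp[i+1][j], dp[i][j−1]):
dp[1][17] = 12. A witness is mmmrbrrbrmmm at positions 3,4,5,7,8,9,10,11,12,13,14,17.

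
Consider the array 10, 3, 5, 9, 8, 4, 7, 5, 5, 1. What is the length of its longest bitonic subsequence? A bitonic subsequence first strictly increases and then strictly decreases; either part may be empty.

Let inc[i] be the LIS ending at i and dec[i] the longest strictly decreasing subsequence starting at i. inc = [1, 1, 2, 3, 3, 2, 3, 3, 3, 1], dec = [6, 2, 3, 5, 4, 2, 3, 2, 2, 1].
max_i inc[i]+dec[i]−1 = 7, with one witness 3, 5, 9, 8, 7, 5, 1.

7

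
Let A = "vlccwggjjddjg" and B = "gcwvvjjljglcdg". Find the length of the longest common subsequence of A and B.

A longest common subsequence is cwjjdg (length 6); the LCS DP confirms no longer common subsequence exists.

6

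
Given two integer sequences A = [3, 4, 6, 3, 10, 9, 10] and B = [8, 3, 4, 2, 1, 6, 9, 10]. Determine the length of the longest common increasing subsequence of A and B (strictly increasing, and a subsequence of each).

5

For each value that appears in both, track the longest common increasing run ending there.
The best achievable length is 5; one witness is 3, 4, 6, 9, 10 (A-positions 1,2,3,6,7, B-positions 2,3,6,7,8).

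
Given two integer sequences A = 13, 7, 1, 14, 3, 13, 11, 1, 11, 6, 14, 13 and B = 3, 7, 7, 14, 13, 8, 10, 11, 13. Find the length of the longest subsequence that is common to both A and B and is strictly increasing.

For each value that appears in both, track the longest common increasing run ending there.
The best achievable length is 3; one witness is 3, 11, 13 (A-positions 5,7,12, B-positions 1,8,9).

3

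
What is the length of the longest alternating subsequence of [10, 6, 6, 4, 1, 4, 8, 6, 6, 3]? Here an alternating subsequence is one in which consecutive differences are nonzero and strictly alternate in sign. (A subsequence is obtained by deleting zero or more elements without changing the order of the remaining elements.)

Track the best alternating length ending on an up-step vs a down-step at each position: up/down = 1/1, 1/2, 1/2, 1/2, 1/2, 3/2, 3/2, 3/4, 3/4, 3/4.
The maximum over both is 4; one such subsequence is 10, 6, 8, 6.

4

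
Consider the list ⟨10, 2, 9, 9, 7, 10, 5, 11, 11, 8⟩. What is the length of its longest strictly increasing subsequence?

Let dp[i] be the longest increasing subsequence ending at position i. Then dp = [1, 1, 2, 2, 2, 3, 2, 4, 4, 3].
The maximum is 4; one witness is 2, 9, 10, 11 at positions 2,3,6,8.

4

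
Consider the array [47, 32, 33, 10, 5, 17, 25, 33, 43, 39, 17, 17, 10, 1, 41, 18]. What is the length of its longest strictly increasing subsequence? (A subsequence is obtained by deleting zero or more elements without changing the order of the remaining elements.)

Let dp[i] be the longest increasing subsequence ending at position i. Then dp = [1, 1, 2, 1, 1, 2, 3, 4, 5, 5, 2, 2, 2, 1, 6, 3].
The maximum is 6; one witness is 10, 17, 25, 33, 39, 41 at positions 4,6,7,8,10,15.

6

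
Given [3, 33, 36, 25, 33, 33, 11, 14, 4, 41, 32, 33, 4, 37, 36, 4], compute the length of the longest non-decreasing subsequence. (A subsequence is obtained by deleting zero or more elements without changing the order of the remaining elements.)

Let dp[i] be the longest non-decreasing subsequence ending at position i. Then dp = [1, 2, 3, 2, 3, 4, 2, 3, 2, 5, 4, 5, 3, 6, 6, 4].
The maximum is 6; one witness is 3, 33, 33, 33, 33, 37 at positions 1,2,5,6,12,14.

6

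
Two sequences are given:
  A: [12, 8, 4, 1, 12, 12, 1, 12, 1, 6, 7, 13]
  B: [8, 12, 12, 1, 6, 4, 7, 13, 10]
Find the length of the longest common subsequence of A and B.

Backtracking the LCS table gives one alignment: 8 (A2,B1) → 12 (A6,B2) → 12 (A8,B3) → 1 (A9,B4) → 6 (A10,B5) → 7 (A11,B7) → 13 (A12,B8).
So the longest common subsequence has length 7.

7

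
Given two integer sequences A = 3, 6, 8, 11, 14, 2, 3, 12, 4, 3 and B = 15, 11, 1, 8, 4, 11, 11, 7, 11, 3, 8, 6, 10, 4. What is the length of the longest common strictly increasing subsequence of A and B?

A longest common strictly increasing subsequence is 8, 11 (length 2); it appears in order in both A and B, and no longer such subsequence exists.

2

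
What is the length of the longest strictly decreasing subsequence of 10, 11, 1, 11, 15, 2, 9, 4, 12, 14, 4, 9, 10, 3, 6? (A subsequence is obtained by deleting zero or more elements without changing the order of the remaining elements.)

One longest decreasing subsequence is 10, 9, 4, 3 (positions 1,7,8,14), of length 4; no longer one exists.

4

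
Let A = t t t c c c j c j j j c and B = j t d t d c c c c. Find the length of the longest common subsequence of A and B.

6

Backtracking the LCS table gives one alignment: t (A1,B2) → t (A2,B4) → c (A5,B6) → c (A6,B7) → c (A8,B8) → c (A12,B9).
So the longest common subsequence has length 6.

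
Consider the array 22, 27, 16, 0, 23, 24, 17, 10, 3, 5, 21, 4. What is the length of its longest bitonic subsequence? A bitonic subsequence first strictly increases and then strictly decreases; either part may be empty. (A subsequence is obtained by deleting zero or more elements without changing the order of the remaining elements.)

7

One longest bitonic subsequence is 22, 27, 24, 17, 10, 5, 4 (positions 1,2,6,7,8,10,12): it rises to 27 then falls. Length 7 is optimal.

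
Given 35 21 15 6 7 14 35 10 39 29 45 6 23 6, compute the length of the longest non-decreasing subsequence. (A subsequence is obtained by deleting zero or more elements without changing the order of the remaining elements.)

Scanning left to right, the best length ending at each element is: 35→1, 21→1, 15→1, 6→1, 7→2, 14→3, 35→4, 10→3, 39→5, 29→4, 45→6, 6→2, 23→4, 6→3.
So the longest non-decreasing subsequence has length 6, e.g. 6, 7, 14, 35, 39, 45.

6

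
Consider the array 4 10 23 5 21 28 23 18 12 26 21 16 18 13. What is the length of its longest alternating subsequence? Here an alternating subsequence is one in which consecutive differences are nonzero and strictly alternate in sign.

9

A longest alternating subsequence is 4, 10, 5, 28, 23, 26, 16, 18, 13 (positions 1,2,4,6,7,10,12,13,14); its 8 consecutive differences strictly alternate in sign, and length 9 is optimal.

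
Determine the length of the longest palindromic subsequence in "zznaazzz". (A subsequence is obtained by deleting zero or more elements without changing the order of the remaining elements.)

Using dp[i][j] = 2 + dp[i+1][j−1] if the ends match, else max(dp[i+1][j], dp[i][j−1]):
dp[1][8] = 6. A witness is zzaazz at positions 1,2,4,5,7,8.

6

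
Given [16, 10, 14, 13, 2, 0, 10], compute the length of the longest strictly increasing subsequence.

Scanning left to right, the best length ending at each element is: 16→1, 10→1, 14→2, 13→2, 2→1, 0→1, 10→2.
So the longest increasing subsequence has length 2, e.g. 10, 14.

2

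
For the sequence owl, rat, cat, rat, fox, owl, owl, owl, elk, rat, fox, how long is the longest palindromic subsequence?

One longest palindromic subsequence is fox owl owl owl fox (positions 5,6,7,8,11); it reads the same forward and backward, and the interval DP gives dp[1][11] = 5.

5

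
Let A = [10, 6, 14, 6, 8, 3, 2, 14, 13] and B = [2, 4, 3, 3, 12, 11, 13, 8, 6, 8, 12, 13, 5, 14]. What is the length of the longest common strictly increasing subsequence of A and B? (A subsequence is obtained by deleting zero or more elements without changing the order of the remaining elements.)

3

A longest common strictly increasing subsequence is 6, 8, 13 (length 3); it appears in order in both A and B, and no longer such subsequence exists.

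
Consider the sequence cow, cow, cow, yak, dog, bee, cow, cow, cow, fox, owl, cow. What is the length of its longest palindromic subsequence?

7

One longest palindromic subsequence is cow cow cow cow cow cow cow (positions 1,2,3,7,8,9,12); it reads the same forward and backward, and the interval DP gives dp[1][12] = 7.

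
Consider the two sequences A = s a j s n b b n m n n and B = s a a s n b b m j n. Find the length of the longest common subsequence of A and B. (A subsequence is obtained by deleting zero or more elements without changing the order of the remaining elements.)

8

Backtracking the LCS table gives one alignment: s (A1,B1) → a (A2,B3) → s (A4,B4) → n (A5,B5) → b (A6,B6) → b (A7,B7) → m (A9,B8) → n (A11,B10).
So the longest common subsequence has length 8.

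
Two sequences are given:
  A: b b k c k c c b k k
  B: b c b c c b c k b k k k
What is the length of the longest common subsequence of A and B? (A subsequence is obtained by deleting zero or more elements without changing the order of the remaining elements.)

8

A longest common subsequence is bbcccbkk (length 8); the LCS DP confirms no longer common subsequence exists.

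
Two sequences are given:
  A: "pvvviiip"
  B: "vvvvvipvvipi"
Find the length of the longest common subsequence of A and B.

Backtracking the LCS table gives one alignment: v (A2,B3) → v (A3,B4) → v (A4,B5) → i (A5,B6) → i (A6,B10) → i (A7,B12).
So the longest common subsequence has length 6.

6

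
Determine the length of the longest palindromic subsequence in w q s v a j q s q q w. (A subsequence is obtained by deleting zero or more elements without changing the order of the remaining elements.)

One longest palindromic subsequence is wqqsqqw (positions 1,2,7,8,9,10,11); it reads the same forward and backward, and the interval DP gives dp[1][11] = 7.

7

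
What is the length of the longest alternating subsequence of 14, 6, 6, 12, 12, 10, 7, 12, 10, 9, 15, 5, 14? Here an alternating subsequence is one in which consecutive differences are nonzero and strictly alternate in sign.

Track the best alternating length ending on an up-step vs a down-step at each position: up/down = 1/1, 1/2, 1/2, 3/2, 3/2, 3/4, 3/4, 5/2, 5/6, 5/6, 7/1, 1/8, 9/8.
The maximum over both is 9; one such subsequence is 14, 6, 12, 10, 12, 10, 15, 5, 14.

9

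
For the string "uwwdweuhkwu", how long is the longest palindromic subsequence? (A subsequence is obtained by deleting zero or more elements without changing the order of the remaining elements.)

7

One longest palindromic subsequence is uwwdwwu (positions 1,2,3,4,5,10,11); it reads the same forward and backward, and the interval DP gives dp[1][11] = 7.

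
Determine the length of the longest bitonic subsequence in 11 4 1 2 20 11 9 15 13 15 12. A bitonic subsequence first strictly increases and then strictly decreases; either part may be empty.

6

Let inc[i] be the LIS ending at i and dec[i] the longest strictly decreasing subsequence starting at i. inc = [1, 1, 1, 2, 3, 3, 3, 4, 4, 5, 4], dec = [3, 2, 1, 1, 4, 2, 1, 3, 2, 2, 1].
max_i inc[i]+dec[i]−1 = 6, with one witness 1, 2, 20, 15, 13, 12.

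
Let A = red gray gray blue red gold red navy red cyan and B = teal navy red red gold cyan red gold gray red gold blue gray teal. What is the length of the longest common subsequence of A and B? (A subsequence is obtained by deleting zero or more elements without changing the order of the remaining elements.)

Backtracking the LCS table gives one alignment: red (A1,B3) → red (A5,B4) → gold (A6,B5) → red (A7,B7) → red (A9,B10).
So the longest common subsequence has length 5.

5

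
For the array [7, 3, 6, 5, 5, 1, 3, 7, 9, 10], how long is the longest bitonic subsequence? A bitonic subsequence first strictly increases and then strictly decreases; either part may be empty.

Let inc[i] be the LIS ending at i and dec[i] the longest strictly decreasing subsequence starting at i. inc = [1, 1, 2, 2, 2, 1, 2, 3, 4, 5], dec = [4, 2, 3, 2, 2, 1, 1, 1, 1, 1].
max_i inc[i]+dec[i]−1 = 5, with one witness 3, 6, 7, 9, 10.

5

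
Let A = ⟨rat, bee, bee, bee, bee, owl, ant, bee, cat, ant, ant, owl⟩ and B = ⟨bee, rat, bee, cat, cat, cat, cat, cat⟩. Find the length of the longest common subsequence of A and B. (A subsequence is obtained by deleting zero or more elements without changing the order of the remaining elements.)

3

A longest common subsequence is rat, bee, cat (length 3); the LCS DP confirms no longer common subsequence exists.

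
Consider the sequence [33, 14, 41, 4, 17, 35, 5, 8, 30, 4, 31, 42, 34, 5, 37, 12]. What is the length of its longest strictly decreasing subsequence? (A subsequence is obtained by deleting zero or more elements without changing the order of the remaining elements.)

4

Let dp[i] be the longest decreasing subsequence ending at position i. Then dp = [1, 2, 1, 3, 2, 2, 3, 3, 3, 4, 3, 1, 3, 4, 2, 4].
The maximum is 4; one witness is 33, 14, 5, 4 at positions 1,2,7,10.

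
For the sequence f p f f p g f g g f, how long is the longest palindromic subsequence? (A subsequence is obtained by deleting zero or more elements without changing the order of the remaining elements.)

6

One longest palindromic subsequence is fpffpf (positions 1,2,3,4,5,10); it reads the same forward and backward, and the interval DP gives dp[1][10] = 6.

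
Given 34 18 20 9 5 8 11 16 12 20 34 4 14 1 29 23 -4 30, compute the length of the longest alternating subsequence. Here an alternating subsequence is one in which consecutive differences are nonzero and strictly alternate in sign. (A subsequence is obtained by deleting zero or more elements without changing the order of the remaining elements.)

A longest alternating subsequence is 34, 18, 20, 9, 16, 12, 20, 4, 14, 1, 29, 23, 30 (positions 1,2,3,4,8,9,10,12,13,14,15,16,18); its 12 consecutive differences strictly alternate in sign, and length 13 is optimal.

13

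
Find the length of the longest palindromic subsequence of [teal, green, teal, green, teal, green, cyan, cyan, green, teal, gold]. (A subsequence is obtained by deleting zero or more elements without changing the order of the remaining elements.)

7

One longest palindromic subsequence is teal green green teal green green teal (positions 1,2,4,5,6,9,10); it reads the same forward and backward, and the interval DP gives dp[1][11] = 7.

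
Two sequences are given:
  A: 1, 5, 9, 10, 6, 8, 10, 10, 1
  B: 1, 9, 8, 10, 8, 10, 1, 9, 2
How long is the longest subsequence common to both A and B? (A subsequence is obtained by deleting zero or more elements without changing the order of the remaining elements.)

6

Backtracking the LCS table gives one alignment: 1 (A1,B1) → 9 (A3,B2) → 10 (A4,B4) → 8 (A6,B5) → 10 (A8,B6) → 1 (A9,B7).
So the longest common subsequence has length 6.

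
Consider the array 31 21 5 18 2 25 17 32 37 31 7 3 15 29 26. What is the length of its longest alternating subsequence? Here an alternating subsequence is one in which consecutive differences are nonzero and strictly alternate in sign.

Track the best alternating length ending on an up-step vs a down-step at each position: up/down = 1/1, 1/2, 1/2, 3/2, 1/4, 5/2, 5/6, 7/1, 7/1, 7/8, 5/8, 5/8, 9/8, 9/8, 9/10.
The maximum over both is 10; one such subsequence is 31, 5, 18, 2, 25, 17, 32, 7, 29, 26.

10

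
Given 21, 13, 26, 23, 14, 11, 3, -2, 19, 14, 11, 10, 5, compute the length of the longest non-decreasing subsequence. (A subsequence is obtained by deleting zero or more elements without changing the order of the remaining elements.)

3

One longest non-decreasing subsequence is 13, 14, 19 (positions 2,5,9), of length 3; no longer one exists.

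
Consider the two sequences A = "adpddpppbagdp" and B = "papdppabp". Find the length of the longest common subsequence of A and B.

A longest common subsequence is apdppbp (length 7); the LCS DP confirms no longer common subsequence exists.

7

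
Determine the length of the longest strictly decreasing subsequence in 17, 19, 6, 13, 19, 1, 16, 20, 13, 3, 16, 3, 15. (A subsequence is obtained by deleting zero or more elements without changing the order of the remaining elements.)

Let dp[i] be the longest decreasing subsequence ending at position i. Then dp = [1, 1, 2, 2, 1, 3, 2, 1, 3, 4, 2, 4, 3].
The maximum is 4; one witness is 17, 16, 13, 3 at positions 1,7,9,10.

4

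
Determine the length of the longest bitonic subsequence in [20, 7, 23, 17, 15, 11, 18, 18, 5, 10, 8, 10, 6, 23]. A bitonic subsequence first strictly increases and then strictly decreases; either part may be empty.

8

One longest bitonic subsequence is 20, 23, 17, 15, 11, 10, 8, 6 (positions 1,3,4,5,6,10,11,13): it rises to 23 then falls. Length 8 is optimal.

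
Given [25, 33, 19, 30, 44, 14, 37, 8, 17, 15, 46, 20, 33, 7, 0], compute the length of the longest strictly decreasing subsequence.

Let dp[i] be the longest decreasing subsequence ending at position i. Then dp = [1, 1, 2, 2, 1, 3, 2, 4, 3, 4, 1, 3, 3, 5, 6].
The maximum is 6; one witness is 25, 19, 14, 8, 7, 0 at positions 1,3,6,8,14,15.

6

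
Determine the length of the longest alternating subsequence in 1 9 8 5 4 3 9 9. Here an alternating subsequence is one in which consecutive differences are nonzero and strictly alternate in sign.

4

A longest alternating subsequence is 1, 9, 8, 9 (positions 1,2,3,7); its 3 consecutive differences strictly alternate in sign, and length 4 is optimal.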